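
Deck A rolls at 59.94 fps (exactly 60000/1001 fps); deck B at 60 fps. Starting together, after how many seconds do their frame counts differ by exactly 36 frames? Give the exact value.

600.6 seconds

The gap grows by |60 − 60000/1001| = 60/1001 frames per second.
Time for a 36-frame gap: 36 ÷ (60/1001) = 600.6 s.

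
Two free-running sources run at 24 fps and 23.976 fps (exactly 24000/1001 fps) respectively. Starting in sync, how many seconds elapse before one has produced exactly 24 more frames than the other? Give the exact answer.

The gap grows by |24000/1001 − 24| = 24/1001 frames per second.
Time for a 24-frame gap: 24 ÷ (24/1001) = 1001 s.

1001 seconds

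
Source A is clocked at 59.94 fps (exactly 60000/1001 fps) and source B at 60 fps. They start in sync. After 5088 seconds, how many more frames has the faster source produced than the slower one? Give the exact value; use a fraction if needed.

305280/1001 frames

A emits 60000/1001 × 5088 = 305280000/1001 frames; B emits 60 × 5088 = 305280.
Difference = 305280/1001 frames (≈ 304.9750); B is ahead of A.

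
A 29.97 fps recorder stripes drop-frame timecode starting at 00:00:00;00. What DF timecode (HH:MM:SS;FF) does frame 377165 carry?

03:29:44;23

Each 10-minute DF block holds 10 × 60 × 30 − 9 × 2 = 17982 frames. 377165 ÷ 17982 → 20 full blocks, remainder 17525.
Within the partial block the first minute is 1800 frames and each further minute 1798, so 9 further minute boundaries passed. Total skipped labels = 18 × 20 + 2 × 9 = 378.
Non-drop label index = 377165 + 378 = 377543; at 30 labels/s that is 03:29:44:23, i.e. DF 03:29:44;23.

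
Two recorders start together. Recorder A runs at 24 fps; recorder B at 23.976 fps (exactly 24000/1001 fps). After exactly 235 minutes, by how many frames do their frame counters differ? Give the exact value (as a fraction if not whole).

338400/1001 frames

235 min = 14100 s.
A emits 24 × 14100 = 338400 frames; B emits 24000/1001 × 14100 = 338400000/1001.
Difference = 338400/1001 frames (≈ 338.0619); B is behind A.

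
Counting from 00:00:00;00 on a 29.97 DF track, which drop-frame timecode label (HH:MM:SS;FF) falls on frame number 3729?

Each 10-minute DF block holds 10 × 60 × 30 − 9 × 2 = 17982 frames. 3729 ÷ 17982 → 0 full blocks, remainder 3729.
Within the partial block the first minute is 1800 frames and each further minute 1798, so 2 further minute boundaries passed. Total skipped labels = 18 × 0 + 2 × 2 = 4.
Non-drop label index = 3729 + 4 = 3733; at 30 labels/s that is 00:02:04:13, i.e. DF 00:02:04;13.

00:02:04;13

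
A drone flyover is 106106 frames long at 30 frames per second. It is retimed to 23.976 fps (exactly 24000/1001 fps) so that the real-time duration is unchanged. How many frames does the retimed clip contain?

Target frames = source frames × (target rate / source rate) = 106106 × (24000/1001)/(30) = 106106 × 800/1001 = 84800.

84800 frames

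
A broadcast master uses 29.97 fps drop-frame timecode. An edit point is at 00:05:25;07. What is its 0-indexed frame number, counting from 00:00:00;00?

Complete 10-minute blocks: 0, each 17982 frames → 0.
Remaining 5 whole minutes in the current block: 1800 + 4 × 1798 = 8992 frames.
Within the current minute: 25 × 30 + 7 − 2 = 755 (labels ;00/;01 skipped at this minute). Total = 0 + 8992 + 755 = 9747.

9747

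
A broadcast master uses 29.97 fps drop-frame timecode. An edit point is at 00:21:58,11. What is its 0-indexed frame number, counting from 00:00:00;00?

39513

As if non-drop at 30 labels/s: (0 × 3600 + 21 × 60 + 58) × 30 + 11 = 39551.
Minute boundaries passed: 21; those not divisible by 10: 21 − 2 = 19; dropped labels = 2 × 19 = 38.
Actual frame index = 39551 − 38 = 39513.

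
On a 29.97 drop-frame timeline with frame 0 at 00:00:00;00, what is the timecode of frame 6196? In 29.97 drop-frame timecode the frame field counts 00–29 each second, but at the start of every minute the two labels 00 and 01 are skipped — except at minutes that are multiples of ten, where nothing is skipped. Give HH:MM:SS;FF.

00:03:26;22

Ten DF minutes hold 17982 frames, so frame 6196 lies in block 0 (frames 0–17981) with 6196 frames into that block.
The block's first minute is 1800 frames and the rest 1798 each; 6196 frames reaches minute 3, so 0 × 18 + 3 × 2 = 6 labels have been skipped so far.
Adding those back, label number 6196 + 6 = 6202 at 30 labels/s is 206 s + 22 f = 0 h 3 min 26 s frame 22, i.e. 00:03:26;22.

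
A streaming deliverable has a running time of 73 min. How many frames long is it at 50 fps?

73 min = 4380 s.
Frames = 4380 × 50 = 219000.

219000 frames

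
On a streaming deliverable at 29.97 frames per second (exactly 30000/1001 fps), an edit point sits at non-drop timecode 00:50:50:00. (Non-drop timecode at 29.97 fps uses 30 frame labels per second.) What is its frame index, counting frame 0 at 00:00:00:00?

frame 91500

Total seconds to the label: (0 × 3600 + 50 × 60 + 50) = 3050.
Frame index = 3050 × 30 + 0 = 91500.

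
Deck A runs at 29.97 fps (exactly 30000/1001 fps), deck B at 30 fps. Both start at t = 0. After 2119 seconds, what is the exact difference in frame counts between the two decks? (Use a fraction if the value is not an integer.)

4890/77 frames

A emits 30000/1001 × 2119 = 4890000/77 frames; B emits 30 × 2119 = 63570.
Difference = 4890/77 frames (≈ 63.5065); B is ahead of A.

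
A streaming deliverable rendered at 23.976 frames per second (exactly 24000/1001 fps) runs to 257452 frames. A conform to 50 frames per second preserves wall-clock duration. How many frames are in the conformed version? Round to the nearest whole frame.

536895 frames

Frames at target rate = 257452 × (50) / (24000/1001) = 64427363/120 ≈ 536894.692.
Nearest whole frame: 536895.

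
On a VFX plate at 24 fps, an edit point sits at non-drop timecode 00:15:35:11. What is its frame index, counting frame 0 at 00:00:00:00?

22451

Total seconds to the label: (0 × 3600 + 15 × 60 + 35) = 935.
Frame index = 935 × 24 + 11 = 22451.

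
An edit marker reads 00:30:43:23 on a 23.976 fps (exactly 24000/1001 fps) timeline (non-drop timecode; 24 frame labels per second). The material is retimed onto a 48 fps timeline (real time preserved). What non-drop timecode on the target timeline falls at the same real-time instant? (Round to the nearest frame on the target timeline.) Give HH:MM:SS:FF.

Source frame index: (0×3600 + 30×60 + 43) × 24 + 23 = 44255.
Real time: 44255 / (24000/1001) = 8859851/4800 s.
Target frame: (8859851/4800) × (48) = 8859851/100 ≈ 88598.510 → 88599.
At 48 labels/s: frame 88599 → 00:30:45:39.

00:30:45:39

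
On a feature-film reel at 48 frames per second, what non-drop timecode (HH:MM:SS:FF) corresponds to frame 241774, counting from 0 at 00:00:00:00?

01:23:56:46

241774 ÷ 48 = 5036 full seconds, remainder 46 frames.
5036 s = 1 h 23 min 56 s.
Timecode: 01:23:56:46.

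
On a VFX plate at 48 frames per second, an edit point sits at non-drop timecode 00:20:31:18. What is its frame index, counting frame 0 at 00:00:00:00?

Total seconds to the label: (0 × 3600 + 20 × 60 + 31) = 1231.
Frame index = 1231 × 48 + 18 = 59106.

frame 59106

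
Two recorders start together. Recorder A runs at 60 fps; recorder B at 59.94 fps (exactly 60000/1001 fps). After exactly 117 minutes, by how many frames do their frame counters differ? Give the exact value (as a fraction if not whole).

117 min = 7020 s.
A emits 60 × 7020 = 421200 frames; B emits 60000/1001 × 7020 = 32400000/77.
Difference = 32400/77 frames (≈ 420.7792); B is behind A.

32400/77 frames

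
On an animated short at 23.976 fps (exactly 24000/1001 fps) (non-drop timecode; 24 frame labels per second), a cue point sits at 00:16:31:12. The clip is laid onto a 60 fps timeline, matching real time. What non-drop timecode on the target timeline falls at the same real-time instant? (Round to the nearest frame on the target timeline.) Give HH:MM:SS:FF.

Source frame index: (0×3600 + 16×60 + 31) × 24 + 12 = 23796.
Real time: 23796 / (24000/1001) = 1984983/2000 s.
Target frame: (1984983/2000) × (60) = 5954949/100 ≈ 59549.490 → 59549.
At 60 labels/s: frame 59549 → 00:16:32:29.

00:16:32:29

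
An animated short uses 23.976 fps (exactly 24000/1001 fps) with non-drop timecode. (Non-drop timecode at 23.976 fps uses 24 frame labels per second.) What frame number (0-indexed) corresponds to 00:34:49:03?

Total seconds to the label: (0 × 3600 + 34 × 60 + 49) = 2089.
Frame index = 2089 × 24 + 3 = 50139.

50139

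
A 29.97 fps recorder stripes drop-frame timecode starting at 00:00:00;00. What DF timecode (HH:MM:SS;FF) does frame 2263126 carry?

20:58:33;02

Each 10-minute DF block holds 10 × 60 × 30 − 9 × 2 = 17982 frames. 2263126 ÷ 17982 → 125 full blocks, remainder 15376.
Within the partial block the first minute is 1800 frames and each further minute 1798, so 8 further minute boundaries passed. Total skipped labels = 18 × 125 + 2 × 8 = 2266.
Non-drop label index = 2263126 + 2266 = 2265392; at 30 labels/s that is 20:58:33:02, i.e. DF 20:58:33;02.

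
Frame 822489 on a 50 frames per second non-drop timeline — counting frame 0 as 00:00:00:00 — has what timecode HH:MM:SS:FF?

04:34:09:39

822489 ÷ 50 = 16449 full seconds, remainder 39 frames.
16449 s = 4 h 34 min 9 s.
Timecode: 04:34:09:39.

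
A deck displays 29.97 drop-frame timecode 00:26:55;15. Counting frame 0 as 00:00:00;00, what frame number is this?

48417

As if non-drop at 30 labels/s: (0 × 3600 + 26 × 60 + 55) × 30 + 15 = 48465.
Minute boundaries passed: 26; those not divisible by 10: 26 − 2 = 24; dropped labels = 2 × 24 = 48.
Actual frame index = 48465 − 48 = 48417.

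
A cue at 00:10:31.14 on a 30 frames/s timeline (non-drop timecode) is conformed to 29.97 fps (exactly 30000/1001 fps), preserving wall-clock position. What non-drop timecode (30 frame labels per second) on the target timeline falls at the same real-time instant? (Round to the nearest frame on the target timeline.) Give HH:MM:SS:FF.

00:10:30:25

Source frame index: (0×3600 + 10×60 + 31) × 30 + 14 = 18944.
Real time: 18944 / (30) = 9472/15 s.
Target frame: (9472/15) × (30000/1001) = 18944000/1001 ≈ 18925.075 → 18925.
At 30 labels/s: frame 18925 → 00:10:30:25.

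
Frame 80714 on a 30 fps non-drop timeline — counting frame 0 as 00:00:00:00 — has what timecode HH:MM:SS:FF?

00:44:50:14

80714 ÷ 30 = 2690 full seconds, remainder 14 frames.
2690 s = 0 h 44 min 50 s.
Timecode: 00:44:50:14.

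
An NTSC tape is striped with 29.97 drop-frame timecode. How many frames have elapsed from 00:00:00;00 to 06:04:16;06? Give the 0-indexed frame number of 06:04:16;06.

Complete 10-minute blocks: 36, each 17982 frames → 647352.
Remaining 4 whole minutes in the current block: 1800 + 3 × 1798 = 7194 frames.
Within the current minute: 16 × 30 + 6 − 2 = 484 (labels ;00/;01 skipped at this minute). Total = 647352 + 7194 + 484 = 655030.

655030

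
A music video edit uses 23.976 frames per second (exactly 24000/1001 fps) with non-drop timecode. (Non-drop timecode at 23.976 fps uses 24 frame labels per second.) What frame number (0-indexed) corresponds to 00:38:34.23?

Total seconds to the label: (0 × 3600 + 38 × 60 + 34) = 2314.
Frame index = 2314 × 24 + 23 = 55559.

55559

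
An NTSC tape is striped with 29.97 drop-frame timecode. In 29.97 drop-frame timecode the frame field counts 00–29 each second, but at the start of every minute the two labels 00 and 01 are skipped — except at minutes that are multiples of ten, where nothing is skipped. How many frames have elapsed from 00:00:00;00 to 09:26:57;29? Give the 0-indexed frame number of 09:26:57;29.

1019519

As if non-drop at 30 labels/s: (9 × 3600 + 26 × 60 + 57) × 30 + 29 = 1020539.
Minute boundaries passed: 566; those not divisible by 10: 566 − 56 = 510; dropped labels = 2 × 510 = 1020.
Actual frame index = 1020539 − 1020 = 1019519.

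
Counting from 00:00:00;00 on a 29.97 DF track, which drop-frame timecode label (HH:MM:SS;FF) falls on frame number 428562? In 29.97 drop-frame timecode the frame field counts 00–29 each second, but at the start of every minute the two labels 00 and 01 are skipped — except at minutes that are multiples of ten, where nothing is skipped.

03:58:19;22

Ten DF minutes hold 17982 frames, so frame 428562 lies in block 23 (frames 413586–431567) with 14976 frames into that block.
The block's first minute is 1800 frames and the rest 1798 each; 14976 frames reaches minute 8, so 23 × 18 + 8 × 2 = 430 labels have been skipped so far.
Adding those back, label number 428562 + 430 = 428992 at 30 labels/s is 14299 s + 22 f = 3 h 58 min 19 s frame 22, i.e. 03:58:19;22.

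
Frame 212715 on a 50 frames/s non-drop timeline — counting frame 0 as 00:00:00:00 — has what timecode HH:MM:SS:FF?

212715 ÷ 50 = 4254 full seconds, remainder 15 frames.
4254 s = 1 h 10 min 54 s.
Timecode: 01:10:54:15.

01:10:54:15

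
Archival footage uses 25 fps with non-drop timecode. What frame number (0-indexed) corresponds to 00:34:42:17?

Total seconds to the label: (0 × 3600 + 34 × 60 + 42) = 2082.
Frame index = 2082 × 25 + 17 = 52067.

52067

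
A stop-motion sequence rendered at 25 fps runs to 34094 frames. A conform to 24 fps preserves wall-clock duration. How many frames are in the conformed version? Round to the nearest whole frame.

Frames at target rate = 34094 × (24) / (25) = 818256/25 ≈ 32730.240.
Nearest whole frame: 32730.

32730 frames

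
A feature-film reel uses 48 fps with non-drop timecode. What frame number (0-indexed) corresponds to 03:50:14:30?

663102

Total seconds to the label: (3 × 3600 + 50 × 60 + 14) = 13814.
Frame index = 13814 × 48 + 30 = 663102.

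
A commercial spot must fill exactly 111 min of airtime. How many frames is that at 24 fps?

111 min = 6660 s.
Frames = 6660 × 24 = 159840.

159840 frames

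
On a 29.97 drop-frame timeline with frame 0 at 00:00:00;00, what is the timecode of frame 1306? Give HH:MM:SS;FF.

Each 10-minute DF block holds 10 × 60 × 30 − 9 × 2 = 17982 frames. 1306 ÷ 17982 → 0 full blocks, remainder 1306.
Within the partial block the first minute is 1800 frames and each further minute 1798, so 0 further minute boundaries passed. Total skipped labels = 18 × 0 + 2 × 0 = 0.
Non-drop label index = 1306 + 0 = 1306; at 30 labels/s that is 00:00:43:16, i.e. DF 00:00:43;16.

00:00:43;16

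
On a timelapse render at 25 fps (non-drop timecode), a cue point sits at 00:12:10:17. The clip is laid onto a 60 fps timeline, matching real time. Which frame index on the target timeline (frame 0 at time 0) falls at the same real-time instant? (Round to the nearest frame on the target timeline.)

Source frame index: (0×3600 + 12×60 + 10) × 25 + 17 = 18267.
Real time: 18267 / (25) = 18267/25 s.
Target frame: (18267/25) × (60) = 219204/5 ≈ 43840.800 → 43841.

frame 43841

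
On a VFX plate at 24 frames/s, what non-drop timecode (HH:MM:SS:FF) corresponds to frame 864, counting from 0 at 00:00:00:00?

864 ÷ 24 = 36 full seconds, remainder 0 frames.
36 s = 0 h 0 min 36 s.
Timecode: 00:00:36:00.

00:00:36:00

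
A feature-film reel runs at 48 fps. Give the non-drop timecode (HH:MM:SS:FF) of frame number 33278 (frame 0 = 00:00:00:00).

00:11:33:14

33278 ÷ 48 = 693 full seconds, remainder 14 frames.
693 s = 0 h 11 min 33 s.
Timecode: 00:11:33:14.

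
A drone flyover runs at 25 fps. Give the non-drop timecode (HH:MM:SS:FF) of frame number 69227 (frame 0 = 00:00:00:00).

00:46:09:02

69227 ÷ 25 = 2769 full seconds, remainder 2 frames.
2769 s = 0 h 46 min 9 s.
Timecode: 00:46:09:02.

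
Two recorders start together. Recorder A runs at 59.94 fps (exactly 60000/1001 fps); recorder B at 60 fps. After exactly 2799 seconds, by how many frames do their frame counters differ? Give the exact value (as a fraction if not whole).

A emits 60000/1001 × 2799 = 167940000/1001 frames; B emits 60 × 2799 = 167940.
Difference = 167940/1001 frames (≈ 167.7722); B is ahead of A.

167940/1001 frames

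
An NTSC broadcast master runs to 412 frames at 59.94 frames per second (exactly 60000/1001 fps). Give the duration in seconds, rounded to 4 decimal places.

6.8735 seconds

Running time = 412 × 1001/60000 = 103103/15000 s ≈ 6.8735 s.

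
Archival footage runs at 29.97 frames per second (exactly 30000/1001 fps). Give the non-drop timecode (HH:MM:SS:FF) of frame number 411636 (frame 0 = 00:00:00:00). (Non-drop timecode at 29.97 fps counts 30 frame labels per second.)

03:48:41:06

411636 ÷ 30 = 13721 full seconds, remainder 6 frames.
13721 s = 3 h 48 min 41 s.
Timecode: 03:48:41:06.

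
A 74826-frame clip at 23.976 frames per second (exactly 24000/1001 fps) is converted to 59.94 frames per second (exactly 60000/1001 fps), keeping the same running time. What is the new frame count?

Target frames = source frames × (target rate / source rate) = 74826 × (60000/1001)/(24000/1001) = 74826 × 5/2 = 187065.

187065 frames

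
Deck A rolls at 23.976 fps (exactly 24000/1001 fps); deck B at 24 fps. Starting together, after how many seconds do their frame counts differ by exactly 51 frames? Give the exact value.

2127.125 seconds

The gap grows by |24 − 24000/1001| = 24/1001 frames per second.
Time for a 51-frame gap: 51 ÷ (24/1001) = 2127.125 s.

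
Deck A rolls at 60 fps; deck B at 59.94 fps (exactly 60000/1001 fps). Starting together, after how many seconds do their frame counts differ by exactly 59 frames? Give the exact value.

The gap grows by |60000/1001 − 60| = 60/1001 frames per second.
Time for a 59-frame gap: 59 ÷ (60/1001) = 59059/60 s.

59059/60 seconds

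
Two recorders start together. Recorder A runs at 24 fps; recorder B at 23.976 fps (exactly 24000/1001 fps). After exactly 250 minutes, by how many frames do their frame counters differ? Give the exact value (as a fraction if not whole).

250 min = 15000 s.
A emits 24 × 15000 = 360000 frames; B emits 24000/1001 × 15000 = 360000000/1001.
Difference = 360000/1001 frames (≈ 359.6404); B is behind A.

360000/1001 frames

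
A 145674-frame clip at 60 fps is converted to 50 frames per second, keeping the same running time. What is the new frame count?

121395 frames

Frames at target rate = 145674 × (50) / (60) = 121395.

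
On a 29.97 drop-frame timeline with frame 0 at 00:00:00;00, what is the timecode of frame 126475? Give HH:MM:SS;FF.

01:10:20;01

Ten DF minutes hold 17982 frames, so frame 126475 lies in block 7 (frames 125874–143855) with 601 frames into that block.
The block's first minute is 1800 frames and the rest 1798 each; 601 frames reaches minute 0, so 7 × 18 + 0 × 2 = 126 labels have been skipped so far.
Adding those back, label number 126475 + 126 = 126601 at 30 labels/s is 4220 s + 1 f = 1 h 10 min 20 s frame 1, i.e. 01:10:20;01.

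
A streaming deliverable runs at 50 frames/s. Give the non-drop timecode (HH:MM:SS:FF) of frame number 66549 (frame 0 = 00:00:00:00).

66549 ÷ 50 = 1330 full seconds, remainder 49 frames.
1330 s = 0 h 22 min 10 s.
Timecode: 00:22:10:49.

00:22:10:49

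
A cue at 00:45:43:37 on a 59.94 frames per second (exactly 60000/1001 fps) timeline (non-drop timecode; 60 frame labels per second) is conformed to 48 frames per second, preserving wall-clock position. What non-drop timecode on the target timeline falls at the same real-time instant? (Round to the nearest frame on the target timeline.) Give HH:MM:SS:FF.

00:45:46:17

Source frame index: (0×3600 + 45×60 + 43) × 60 + 37 = 164617.
Real time: 164617 / (60000/1001) = 164781617/60000 s.
Target frame: (164781617/60000) × (48) = 164781617/1250 ≈ 131825.294 → 131825.
At 48 labels/s: frame 131825 → 00:45:46:17.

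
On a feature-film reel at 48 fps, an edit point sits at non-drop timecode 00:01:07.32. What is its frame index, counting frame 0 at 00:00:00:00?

3248

Total seconds to the label: (0 × 3600 + 1 × 60 + 7) = 67.
Frame index = 67 × 48 + 32 = 3248.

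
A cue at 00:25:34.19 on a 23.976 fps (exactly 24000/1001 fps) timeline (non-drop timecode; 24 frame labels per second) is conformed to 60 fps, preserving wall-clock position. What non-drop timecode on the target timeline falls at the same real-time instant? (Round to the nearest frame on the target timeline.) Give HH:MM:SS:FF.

Source frame index: (0×3600 + 25×60 + 34) × 24 + 19 = 36835.
Real time: 36835 / (24000/1001) = 7374367/4800 s.
Target frame: (7374367/4800) × (60) = 7374367/80 ≈ 92179.587 → 92180.
At 60 labels/s: frame 92180 → 00:25:36:20.

00:25:36:20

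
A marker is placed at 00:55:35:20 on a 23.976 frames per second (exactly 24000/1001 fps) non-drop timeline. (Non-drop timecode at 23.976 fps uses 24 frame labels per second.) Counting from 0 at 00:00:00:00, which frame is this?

Total seconds to the label: (0 × 3600 + 55 × 60 + 35) = 3335.
Frame index = 3335 × 24 + 20 = 80060.

frame 80060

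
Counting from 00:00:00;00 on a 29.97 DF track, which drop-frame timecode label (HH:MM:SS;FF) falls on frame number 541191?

Ten DF minutes hold 17982 frames, so frame 541191 lies in block 30 (frames 539460–557441) with 1731 frames into that block.
The block's first minute is 1800 frames and the rest 1798 each; 1731 frames reaches minute 0, so 30 × 18 + 0 × 2 = 540 labels have been skipped so far.
Adding those back, label number 541191 + 540 = 541731 at 30 labels/s is 18057 s + 21 f = 5 h 0 min 57 s frame 21, i.e. 05:00:57;21.

05:00:57;21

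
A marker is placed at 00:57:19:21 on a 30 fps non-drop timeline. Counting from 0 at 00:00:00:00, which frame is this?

Total seconds to the label: (0 × 3600 + 57 × 60 + 19) = 3439.
Frame index = 3439 × 30 + 21 = 103191.

103191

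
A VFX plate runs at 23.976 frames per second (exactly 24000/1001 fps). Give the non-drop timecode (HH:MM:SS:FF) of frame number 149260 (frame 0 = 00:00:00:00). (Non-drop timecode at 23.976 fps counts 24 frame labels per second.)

149260 ÷ 24 = 6219 full seconds, remainder 4 frames.
6219 s = 1 h 43 min 39 s.
Timecode: 01:43:39:04.

01:43:39:04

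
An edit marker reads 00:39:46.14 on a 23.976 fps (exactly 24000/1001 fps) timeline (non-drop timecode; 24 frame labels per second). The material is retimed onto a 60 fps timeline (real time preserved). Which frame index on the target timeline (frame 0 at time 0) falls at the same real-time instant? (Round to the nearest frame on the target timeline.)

Source frame index: (0×3600 + 39×60 + 46) × 24 + 14 = 57278.
Real time: 57278 / (24000/1001) = 28667639/12000 s.
Target frame: (28667639/12000) × (60) = 28667639/200 ≈ 143338.195 → 143338.

frame 143338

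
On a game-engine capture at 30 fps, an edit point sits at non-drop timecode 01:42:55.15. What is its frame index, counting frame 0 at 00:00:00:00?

Total seconds to the label: (1 × 3600 + 42 × 60 + 55) = 6175.
Frame index = 6175 × 30 + 15 = 185265.

185265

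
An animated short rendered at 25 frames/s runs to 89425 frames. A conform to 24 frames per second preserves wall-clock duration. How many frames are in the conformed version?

85848 frames

Target frames = source frames × (target rate / source rate) = 89425 × (24)/(25) = 89425 × 24/25 = 85848.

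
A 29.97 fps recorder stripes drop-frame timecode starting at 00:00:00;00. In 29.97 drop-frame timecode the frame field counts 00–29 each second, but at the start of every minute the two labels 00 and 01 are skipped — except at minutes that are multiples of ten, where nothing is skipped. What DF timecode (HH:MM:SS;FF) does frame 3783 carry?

00:02:06;07

Each 10-minute DF block holds 10 × 60 × 30 − 9 × 2 = 17982 frames. 3783 ÷ 17982 → 0 full blocks, remainder 3783.
Within the partial block the first minute is 1800 frames and each further minute 1798, so 2 further minute boundaries passed. Total skipped labels = 18 × 0 + 2 × 2 = 4.
Non-drop label index = 3783 + 4 = 3787; at 30 labels/s that is 00:02:06:07, i.e. DF 00:02:06;07.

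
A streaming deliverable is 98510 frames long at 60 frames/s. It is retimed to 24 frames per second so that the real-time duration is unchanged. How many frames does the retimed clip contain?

39404 frames

Frames at target rate = 98510 × (24) / (60) = 39404.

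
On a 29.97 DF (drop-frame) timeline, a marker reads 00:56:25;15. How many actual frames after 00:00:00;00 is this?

Complete 10-minute blocks: 5, each 17982 frames → 89910.
Remaining 6 whole minutes in the current block: 1800 + 5 × 1798 = 10790 frames.
Within the current minute: 25 × 30 + 15 − 2 = 763 (labels ;00/;01 skipped at this minute). Total = 89910 + 10790 + 763 = 101463.

101463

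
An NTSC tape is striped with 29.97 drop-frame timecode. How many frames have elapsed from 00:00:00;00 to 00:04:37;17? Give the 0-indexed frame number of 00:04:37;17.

8319

As if non-drop at 30 labels/s: (0 × 3600 + 4 × 60 + 37) × 30 + 17 = 8327.
Minute boundaries passed: 4; those not divisible by 10: 4 − 0 = 4; dropped labels = 2 × 4 = 8.
Actual frame index = 8327 − 8 = 8319.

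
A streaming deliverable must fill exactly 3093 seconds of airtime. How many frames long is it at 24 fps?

Frames = 3093 × 24 = 74232.

74232 frames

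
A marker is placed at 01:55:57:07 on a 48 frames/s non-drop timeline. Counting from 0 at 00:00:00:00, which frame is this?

Total seconds to the label: (1 × 3600 + 55 × 60 + 57) = 6957.
Frame index = 6957 × 48 + 7 = 333943.

frame 333943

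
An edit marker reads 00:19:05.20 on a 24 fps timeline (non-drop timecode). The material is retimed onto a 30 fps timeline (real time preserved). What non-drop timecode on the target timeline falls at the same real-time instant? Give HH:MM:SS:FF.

00:19:05:25

Source frame index: (0×3600 + 19×60 + 5) × 24 + 20 = 27500.
Real time: 27500 / (24) = 6875/6 s.
Target frame: (6875/6) × (30) = 34375.
At 30 labels/s: frame 34375 → 00:19:05:25.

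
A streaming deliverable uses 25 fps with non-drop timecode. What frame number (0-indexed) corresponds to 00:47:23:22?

frame 71097

Total seconds to the label: (0 × 3600 + 47 × 60 + 23) = 2843.
Frame index = 2843 × 25 + 22 = 71097.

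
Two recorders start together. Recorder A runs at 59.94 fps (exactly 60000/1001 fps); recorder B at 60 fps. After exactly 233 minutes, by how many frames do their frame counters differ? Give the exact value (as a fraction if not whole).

838800/1001 frames

233 min = 13980 s.
A emits 60000/1001 × 13980 = 838800000/1001 frames; B emits 60 × 13980 = 838800.
Difference = 838800/1001 frames (≈ 837.9620); B is ahead of A.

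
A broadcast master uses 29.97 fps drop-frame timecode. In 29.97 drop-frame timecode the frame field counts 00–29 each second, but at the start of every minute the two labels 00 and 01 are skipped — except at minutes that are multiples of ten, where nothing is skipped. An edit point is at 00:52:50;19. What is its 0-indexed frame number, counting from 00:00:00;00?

Complete 10-minute blocks: 5, each 17982 frames → 89910.
Remaining 2 whole minutes in the current block: 1800 + 1 × 1798 = 3598 frames.
Within the current minute: 50 × 30 + 19 − 2 = 1517 (labels ;00/;01 skipped at this minute). Total = 89910 + 3598 + 1517 = 95025.

95025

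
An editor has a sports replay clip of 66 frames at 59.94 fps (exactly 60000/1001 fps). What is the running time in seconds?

1.1011 seconds

Running time = 66 / (60000/1001) = 1.1011 s.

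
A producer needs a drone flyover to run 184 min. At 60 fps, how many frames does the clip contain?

662400 frames

184 min = 11040 s.
Frames = 11040 × 60 = 662400.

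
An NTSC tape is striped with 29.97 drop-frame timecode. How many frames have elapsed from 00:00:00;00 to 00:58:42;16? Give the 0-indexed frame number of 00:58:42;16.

105570

Complete 10-minute blocks: 5, each 17982 frames → 89910.
Remaining 8 whole minutes in the current block: 1800 + 7 × 1798 = 14386 frames.
Within the current minute: 42 × 30 + 16 − 2 = 1274 (labels ;00/;01 skipped at this minute). Total = 89910 + 14386 + 1274 = 105570.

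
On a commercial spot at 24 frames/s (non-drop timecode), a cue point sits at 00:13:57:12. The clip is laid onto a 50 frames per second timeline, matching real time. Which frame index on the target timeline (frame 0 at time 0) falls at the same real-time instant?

Source frame index: (0×3600 + 13×60 + 57) × 24 + 12 = 20100.
Real time: 20100 / (24) = 1675/2 s.
Target frame: (1675/2) × (50) = 41875.

frame 41875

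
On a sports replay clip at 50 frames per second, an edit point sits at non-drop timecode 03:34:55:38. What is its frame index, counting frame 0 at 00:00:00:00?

Total seconds to the label: (3 × 3600 + 34 × 60 + 55) = 12895.
Frame index = 12895 × 50 + 38 = 644788.

frame 644788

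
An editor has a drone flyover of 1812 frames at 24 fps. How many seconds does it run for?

75.5 seconds

Running time = 1812 / (24) = 75.5 s.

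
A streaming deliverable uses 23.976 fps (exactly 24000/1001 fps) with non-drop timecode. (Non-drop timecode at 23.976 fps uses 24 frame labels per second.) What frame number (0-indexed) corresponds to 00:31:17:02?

Total seconds to the label: (0 × 3600 + 31 × 60 + 17) = 1877.
Frame index = 1877 × 24 + 2 = 45050.

frame 45050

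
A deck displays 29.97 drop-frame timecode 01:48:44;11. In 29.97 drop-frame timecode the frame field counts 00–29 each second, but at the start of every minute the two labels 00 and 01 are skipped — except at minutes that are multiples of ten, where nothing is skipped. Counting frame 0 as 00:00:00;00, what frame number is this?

195535

Complete 10-minute blocks: 10, each 17982 frames → 179820.
Remaining 8 whole minutes in the current block: 1800 + 7 × 1798 = 14386 frames.
Within the current minute: 44 × 30 + 11 − 2 = 1329 (labels ;00/;01 skipped at this minute). Total = 179820 + 14386 + 1329 = 195535.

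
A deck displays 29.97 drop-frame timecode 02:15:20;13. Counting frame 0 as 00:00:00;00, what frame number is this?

243369

Complete 10-minute blocks: 13, each 17982 frames → 233766.
Remaining 5 whole minutes in the current block: 1800 + 4 × 1798 = 8992 frames.
Within the current minute: 20 × 30 + 13 − 2 = 611 (labels ;00/;01 skipped at this minute). Total = 233766 + 8992 + 611 = 243369.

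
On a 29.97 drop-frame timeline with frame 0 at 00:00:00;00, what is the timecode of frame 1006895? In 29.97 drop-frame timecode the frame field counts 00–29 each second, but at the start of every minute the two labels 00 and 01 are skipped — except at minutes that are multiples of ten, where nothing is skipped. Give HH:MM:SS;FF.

09:19:56;23

Ten DF minutes hold 17982 frames, so frame 1006895 lies in block 55 (frames 989010–1006991) with 17885 frames into that block.
The block's first minute is 1800 frames and the rest 1798 each; 17885 frames reaches minute 9, so 55 × 18 + 9 × 2 = 1008 labels have been skipped so far.
Adding those back, label number 1006895 + 1008 = 1007903 at 30 labels/s is 33596 s + 23 f = 9 h 19 min 56 s frame 23, i.e. 09:19:56;23.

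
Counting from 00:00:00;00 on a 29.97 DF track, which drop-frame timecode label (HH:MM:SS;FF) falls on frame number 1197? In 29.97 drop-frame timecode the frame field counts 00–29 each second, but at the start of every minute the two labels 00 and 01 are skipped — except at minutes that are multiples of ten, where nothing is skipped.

00:00:39;27

Each 10-minute DF block holds 10 × 60 × 30 − 9 × 2 = 17982 frames. 1197 ÷ 17982 → 0 full blocks, remainder 1197.
Within the partial block the first minute is 1800 frames and each further minute 1798, so 0 further minute boundaries passed. Total skipped labels = 18 × 0 + 2 × 0 = 0.
Non-drop label index = 1197 + 0 = 1197; at 30 labels/s that is 00:00:39:27, i.e. DF 00:00:39;27.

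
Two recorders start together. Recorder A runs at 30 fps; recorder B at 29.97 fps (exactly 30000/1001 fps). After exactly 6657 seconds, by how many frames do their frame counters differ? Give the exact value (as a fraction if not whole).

28530/143 frames

A emits 30 × 6657 = 199710 frames; B emits 30000/1001 × 6657 = 28530000/143.
Difference = 28530/143 frames (≈ 199.5105); B is behind A.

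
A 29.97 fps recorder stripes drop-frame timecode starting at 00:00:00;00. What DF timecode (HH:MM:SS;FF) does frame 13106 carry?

00:07:17;10

Ten DF minutes hold 17982 frames, so frame 13106 lies in block 0 (frames 0–17981) with 13106 frames into that block.
The block's first minute is 1800 frames and the rest 1798 each; 13106 frames reaches minute 7, so 0 × 18 + 7 × 2 = 14 labels have been skipped so far.
Adding those back, label number 13106 + 14 = 13120 at 30 labels/s is 437 s + 10 f = 0 h 7 min 17 s frame 10, i.e. 00:07:17;10.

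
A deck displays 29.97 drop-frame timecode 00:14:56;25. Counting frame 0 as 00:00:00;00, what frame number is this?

26879

Complete 10-minute blocks: 1, each 17982 frames → 17982.
Remaining 4 whole minutes in the current block: 1800 + 3 × 1798 = 7194 frames.
Within the current minute: 56 × 30 + 25 − 2 = 1703 (labels ;00/;01 skipped at this minute). Total = 17982 + 7194 + 1703 = 26879.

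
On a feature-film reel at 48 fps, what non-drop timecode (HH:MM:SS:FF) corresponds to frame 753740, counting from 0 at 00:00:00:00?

753740 ÷ 48 = 15702 full seconds, remainder 44 frames.
15702 s = 4 h 21 min 42 s.
Timecode: 04:21:42:44.

04:21:42:44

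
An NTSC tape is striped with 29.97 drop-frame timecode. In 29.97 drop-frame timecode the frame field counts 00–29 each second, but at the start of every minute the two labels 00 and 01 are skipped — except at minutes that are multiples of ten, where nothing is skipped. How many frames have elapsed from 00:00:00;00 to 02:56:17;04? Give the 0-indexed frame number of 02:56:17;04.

316996

Complete 10-minute blocks: 17, each 17982 frames → 305694.
Remaining 6 whole minutes in the current block: 1800 + 5 × 1798 = 10790 frames.
Within the current minute: 17 × 30 + 4 − 2 = 512 (labels ;00/;01 skipped at this minute). Total = 305694 + 10790 + 512 = 316996.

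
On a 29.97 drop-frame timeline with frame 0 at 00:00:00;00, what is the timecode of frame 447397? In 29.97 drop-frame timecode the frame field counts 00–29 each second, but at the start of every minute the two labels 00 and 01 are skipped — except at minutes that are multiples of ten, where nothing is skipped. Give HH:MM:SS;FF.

Each 10-minute DF block holds 10 × 60 × 30 − 9 × 2 = 17982 frames. 447397 ÷ 17982 → 24 full blocks, remainder 15829.
Within the partial block the first minute is 1800 frames and each further minute 1798, so 8 further minute boundaries passed. Total skipped labels = 18 × 24 + 2 × 8 = 448.
Non-drop label index = 447397 + 448 = 447845; at 30 labels/s that is 04:08:48:05, i.e. DF 04:08:48;05.

04:08:48;05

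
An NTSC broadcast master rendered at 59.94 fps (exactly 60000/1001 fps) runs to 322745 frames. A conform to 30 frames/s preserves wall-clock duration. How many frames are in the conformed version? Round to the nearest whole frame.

161534 frames

Frames at target rate = 322745 × (30) / (60000/1001) = 64613549/400 ≈ 161533.872.
Nearest whole frame: 161534.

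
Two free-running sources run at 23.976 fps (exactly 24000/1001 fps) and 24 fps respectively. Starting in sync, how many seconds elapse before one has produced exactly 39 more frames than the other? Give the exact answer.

The gap grows by |24 − 24000/1001| = 24/1001 frames per second.
Time for a 39-frame gap: 39 ÷ (24/1001) = 1626.625 s.

1626.625 seconds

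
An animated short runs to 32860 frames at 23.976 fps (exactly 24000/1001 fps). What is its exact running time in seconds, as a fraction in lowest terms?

1644643/1200 seconds

Running time = 32860 ÷ (24000/1001) = 32860 × 1001/24000 = 1644643/1200 s.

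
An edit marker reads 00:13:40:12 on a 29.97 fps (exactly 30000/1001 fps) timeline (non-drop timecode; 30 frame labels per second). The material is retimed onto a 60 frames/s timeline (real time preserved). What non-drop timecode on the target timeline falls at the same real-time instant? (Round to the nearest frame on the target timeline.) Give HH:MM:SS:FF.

00:13:41:13

Source frame index: (0×3600 + 13×60 + 40) × 30 + 12 = 24612.
Real time: 24612 / (30000/1001) = 2053051/2500 s.
Target frame: (2053051/2500) × (60) = 6159153/125 ≈ 49273.224 → 49273.
At 60 labels/s: frame 49273 → 00:13:41:13.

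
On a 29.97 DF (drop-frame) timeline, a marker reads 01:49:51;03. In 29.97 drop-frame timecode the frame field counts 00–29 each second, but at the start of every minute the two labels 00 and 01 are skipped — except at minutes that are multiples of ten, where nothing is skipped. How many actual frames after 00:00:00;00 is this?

Complete 10-minute blocks: 10, each 17982 frames → 179820.
Remaining 9 whole minutes in the current block: 1800 + 8 × 1798 = 16184 frames.
Within the current minute: 51 × 30 + 3 − 2 = 1531 (labels ;00/;01 skipped at this minute). Total = 179820 + 16184 + 1531 = 197535.

197535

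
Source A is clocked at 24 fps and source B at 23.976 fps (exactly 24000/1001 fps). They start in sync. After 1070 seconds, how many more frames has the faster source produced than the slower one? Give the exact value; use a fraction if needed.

25680/1001 frames

A emits 24 × 1070 = 25680 frames; B emits 24000/1001 × 1070 = 25680000/1001.
Difference = 25680/1001 frames (≈ 25.6543); B is behind A.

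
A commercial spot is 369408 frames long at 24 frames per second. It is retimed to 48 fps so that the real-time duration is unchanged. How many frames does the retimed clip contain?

Target frames = source frames × (target rate / source rate) = 369408 × (48)/(24) = 369408 × 2 = 738816.

738816 frames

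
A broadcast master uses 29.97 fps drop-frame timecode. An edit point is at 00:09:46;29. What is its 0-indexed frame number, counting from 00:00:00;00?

17591

As if non-drop at 30 labels/s: (0 × 3600 + 9 × 60 + 46) × 30 + 29 = 17609.
Minute boundaries passed: 9; those not divisible by 10: 9 − 0 = 9; dropped labels = 2 × 9 = 18.
Actual frame index = 17609 − 18 = 17591.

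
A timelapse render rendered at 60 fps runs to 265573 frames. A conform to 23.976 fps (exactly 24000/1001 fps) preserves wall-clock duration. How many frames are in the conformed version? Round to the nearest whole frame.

106123 frames

Frames at target rate = 265573 × (24000/1001) / (60) = 1379600/13 ≈ 106123.077.
Nearest whole frame: 106123.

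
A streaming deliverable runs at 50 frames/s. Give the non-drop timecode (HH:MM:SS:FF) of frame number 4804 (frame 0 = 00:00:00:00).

4804 ÷ 50 = 96 full seconds, remainder 4 frames.
96 s = 0 h 1 min 36 s.
Timecode: 00:01:36:04.

00:01:36:04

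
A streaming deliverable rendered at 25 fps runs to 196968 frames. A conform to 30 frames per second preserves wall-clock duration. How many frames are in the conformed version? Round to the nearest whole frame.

236362 frames

Frames at target rate = 196968 × (30) / (25) = 1181808/5 ≈ 236361.600.
Nearest whole frame: 236362.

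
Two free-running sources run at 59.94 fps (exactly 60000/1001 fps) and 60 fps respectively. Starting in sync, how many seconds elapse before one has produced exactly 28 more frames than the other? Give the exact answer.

The gap grows by |60 − 60000/1001| = 60/1001 frames per second.
Time for a 28-frame gap: 28 ÷ (60/1001) = 7007/15 s.

7007/15 seconds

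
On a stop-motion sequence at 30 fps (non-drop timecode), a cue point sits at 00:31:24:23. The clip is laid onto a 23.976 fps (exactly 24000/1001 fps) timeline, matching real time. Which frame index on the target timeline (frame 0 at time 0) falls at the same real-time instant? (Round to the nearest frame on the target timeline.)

Source frame index: (0×3600 + 31×60 + 24) × 30 + 23 = 56543.
Real time: 56543 / (30) = 56543/30 s.
Target frame: (56543/30) × (24000/1001) = 45234400/1001 ≈ 45189.211 → 45189.

frame 45189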